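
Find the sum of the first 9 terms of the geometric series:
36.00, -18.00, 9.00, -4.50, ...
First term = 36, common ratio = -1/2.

Sₙ = a(1 - rⁿ) / (1 - r)
S_9 = 36(1 - (-1/2)^9) / (1 - (-1/2))
S_9 = 36(1 - (-1/512)) / (3/2)
S_9 = 1539/64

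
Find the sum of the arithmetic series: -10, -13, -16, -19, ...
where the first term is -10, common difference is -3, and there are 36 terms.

Sₙ = n/2 × (first + last)
Last term = a + (n-1)d = -10 + (36-1)×(-3) = -115
S_36 = 36/2 × (-10 + (-115))
S_36 = 36/2 × (-125) = -2250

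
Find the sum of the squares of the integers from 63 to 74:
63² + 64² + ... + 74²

Use ∑_{k=1}^{n} k² = n(n+1)(2n+1)/6, then subtract the first 62 terms.
∑_{k=1}^{74} k² = 74×75×149/6 = 137825
∑_{k=1}^{62} k² = 62×63×125/6 = 81375
∑_{k=63}^{74} k² = 137825 - 81375 = 56450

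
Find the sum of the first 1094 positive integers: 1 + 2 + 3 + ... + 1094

Formula: ∑k = n(n+1)/2
= 1094×1095/2
= 1197930/2
= 598965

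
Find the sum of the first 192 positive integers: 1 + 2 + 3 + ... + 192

Formula: ∑k = n(n+1)/2
= 192×193/2
= 37056/2
= 18528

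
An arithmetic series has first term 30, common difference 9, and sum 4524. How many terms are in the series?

Using S = n/2 × [2a + (n-1)d]
4524 = n/2 × [2(30) + (n-1)(9)]
4524 = n/2 × [60 + 9n - 9]
9048 = n × [51 + 9n]
9n² + (51)n - 9048 = 0
Discriminant: Δ = (51)² - 4(9)(-9048) = 2601 + 325728 = 328329
√Δ = 573
n = [-(51) + √Δ] / (2·9) = (-51 + 573) / 18 = 522 / 18 = 29
(The negative root is discarded since n must be a positive integer.)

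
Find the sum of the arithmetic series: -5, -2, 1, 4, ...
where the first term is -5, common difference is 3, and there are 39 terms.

Sₙ = n/2 × (first + last)
Last term = a + (n-1)d = -5 + (39-1)×3 = 109
S_39 = 39/2 × (-5 + 109)
S_39 = 39/2 × 104 = 2028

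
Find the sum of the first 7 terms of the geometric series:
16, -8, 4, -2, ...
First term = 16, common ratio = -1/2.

Sₙ = a(1 - rⁿ) / (1 - r)
S_7 = 16(1 - (-1/2)^7) / (1 - (-1/2))
S_7 = 16(1 - (-1/128)) / (3/2)
S_7 = 43/4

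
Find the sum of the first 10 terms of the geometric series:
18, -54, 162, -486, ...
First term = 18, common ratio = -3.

Sₙ = a(1 - rⁿ) / (1 - r)
S_10 = 18(1 - (-3)^10) / (1 - (-3))
S_10 = 18(1 - 59049) / (4)
S_10 = -265716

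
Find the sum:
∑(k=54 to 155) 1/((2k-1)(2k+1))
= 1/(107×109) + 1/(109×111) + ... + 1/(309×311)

Partial fractions: 1/((2k-1)(2k+1)) = (1/2)[1/(2k-1) - 1/(2k+1)]
The series telescopes:
= (1/2)[1/107 - 1/311]
= 102/33277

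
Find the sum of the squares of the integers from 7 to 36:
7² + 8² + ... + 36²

Use ∑_{k=1}^{n} k² = n(n+1)(2n+1)/6, then subtract the first 6 terms.
∑_{k=1}^{36} k² = 36×37×73/6 = 16206
∑_{k=1}^{6} k² = 6×7×13/6 = 91
∑_{k=7}^{36} k² = 16206 - 91 = 16115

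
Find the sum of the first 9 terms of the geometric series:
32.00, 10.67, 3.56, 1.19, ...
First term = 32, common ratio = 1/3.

Sₙ = a(1 - rⁿ) / (1 - r)
S_9 = 32(1 - (1/3)^9) / (1 - (1/3))
S_9 = 32(1 - (1/19683)) / (2/3)
S_9 = 314912/6561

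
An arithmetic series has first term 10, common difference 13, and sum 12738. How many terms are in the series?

Using S = n/2 × [2a + (n-1)d]
12738 = n/2 × [2(10) + (n-1)(13)]
12738 = n/2 × [20 + 13n - 13]
25476 = n × [7 + 13n]
13n² + (7)n - 25476 = 0
Discriminant: Δ = (7)² - 4(13)(-25476) = 49 + 1324752 = 1324801
√Δ = 1151
n = [-(7) + √Δ] / (2·13) = (-7 + 1151) / 26 = 1144 / 26 = 44
(The negative root is discarded since n must be a positive integer.)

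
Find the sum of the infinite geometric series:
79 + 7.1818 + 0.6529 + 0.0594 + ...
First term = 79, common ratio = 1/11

For |r| < 1, S = a / (1 - r)
S = 79 / (1 - (1/11))
S = 79 / (10/11)
S = 869/10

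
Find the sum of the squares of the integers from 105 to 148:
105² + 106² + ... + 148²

Use ∑_{k=1}^{n} k² = n(n+1)(2n+1)/6, then subtract the first 104 terms.
∑_{k=1}^{148} k² = 148×149×297/6 = 1091574
∑_{k=1}^{104} k² = 104×105×209/6 = 380380
∑_{k=105}^{148} k² = 1091574 - 380380 = 711194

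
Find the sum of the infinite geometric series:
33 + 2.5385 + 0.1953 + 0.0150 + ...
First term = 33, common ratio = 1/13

For |r| < 1, S = a / (1 - r)
S = 33 / (1 - (1/13))
S = 33 / (12/13)
S = 143/4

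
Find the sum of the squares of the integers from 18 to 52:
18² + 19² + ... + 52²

Use ∑_{k=1}^{n} k² = n(n+1)(2n+1)/6, then subtract the first 17 terms.
∑_{k=1}^{52} k² = 52×53×105/6 = 48230
∑_{k=1}^{17} k² = 17×18×35/6 = 1785
∑_{k=18}^{52} k² = 48230 - 1785 = 46445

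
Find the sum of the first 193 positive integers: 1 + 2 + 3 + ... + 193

Formula: ∑k = n(n+1)/2
= 193×194/2
= 37442/2
= 18721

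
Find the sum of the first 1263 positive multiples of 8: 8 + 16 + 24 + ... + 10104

Factor out 8: = 8(1 + 2 + ... + 1263) = 8 × n(n+1)/2
= 8 × 1263×1264/2
= 8 × 798216
= 6385728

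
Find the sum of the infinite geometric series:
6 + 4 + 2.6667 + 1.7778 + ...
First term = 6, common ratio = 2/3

For |r| < 1, S = a / (1 - r)
S = 6 / (1 - (2/3))
S = 6 / (1/3)
S = 18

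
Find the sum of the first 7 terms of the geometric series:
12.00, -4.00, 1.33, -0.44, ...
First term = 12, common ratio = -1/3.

Sₙ = a(1 - rⁿ) / (1 - r)
S_7 = 12(1 - (-1/3)^7) / (1 - (-1/3))
S_7 = 12(1 - (-1/2187)) / (4/3)
S_7 = 2188/243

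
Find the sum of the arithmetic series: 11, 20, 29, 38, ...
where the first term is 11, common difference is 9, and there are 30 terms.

Sₙ = n/2 × (first + last)
Last term = a + (n-1)d = 11 + (30-1)×9 = 272
S_30 = 30/2 × (11 + 272)
S_30 = 30/2 × 283 = 4245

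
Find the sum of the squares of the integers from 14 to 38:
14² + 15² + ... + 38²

Use ∑_{k=1}^{n} k² = n(n+1)(2n+1)/6, then subtract the first 13 terms.
∑_{k=1}^{38} k² = 38×39×77/6 = 19019
∑_{k=1}^{13} k² = 13×14×27/6 = 819
∑_{k=14}^{38} k² = 19019 - 819 = 18200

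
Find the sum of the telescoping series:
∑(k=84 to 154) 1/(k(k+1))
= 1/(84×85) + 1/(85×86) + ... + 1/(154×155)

Partial fractions: 1/(k(k+1)) = 1/k - 1/(k+1)
The series telescopes:
= (1/84 - 1/85) + (1/85 - 1/86) + ... + (1/154 - 1/155)
= 1/84 - 1/155
= 71/13020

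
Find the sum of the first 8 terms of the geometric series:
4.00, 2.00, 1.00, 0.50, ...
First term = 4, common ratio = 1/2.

Sₙ = a(1 - rⁿ) / (1 - r)
S_8 = 4(1 - (1/2)^8) / (1 - (1/2))
S_8 = 4(1 - (1/256)) / (1/2)
S_8 = 255/32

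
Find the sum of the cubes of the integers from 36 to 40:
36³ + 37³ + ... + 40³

Use ∑_{k=1}^{n} k³ = [n(n+1)/2]², then subtract the first 35 terms.
∑_{k=1}^{40} k³ = [40×41/2]² = 820² = 672400
∑_{k=1}^{35} k³ = [35×36/2]² = 630² = 396900
∑_{k=36}^{40} k³ = 672400 - 396900 = 275500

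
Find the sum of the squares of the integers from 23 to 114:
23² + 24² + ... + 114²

Use ∑_{k=1}^{n} k² = n(n+1)(2n+1)/6, then subtract the first 22 terms.
∑_{k=1}^{114} k² = 114×115×229/6 = 500365
∑_{k=1}^{22} k² = 22×23×45/6 = 3795
∑_{k=23}^{114} k² = 500365 - 3795 = 496570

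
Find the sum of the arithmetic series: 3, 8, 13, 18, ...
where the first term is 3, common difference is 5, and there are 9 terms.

Sₙ = n/2 × (first + last)
Last term = a + (n-1)d = 3 + (9-1)×5 = 43
S_9 = 9/2 × (3 + 43)
S_9 = 9/2 × 46 = 207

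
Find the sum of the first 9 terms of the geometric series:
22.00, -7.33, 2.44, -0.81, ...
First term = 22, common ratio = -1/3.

Sₙ = a(1 - rⁿ) / (1 - r)
S_9 = 22(1 - (-1/3)^9) / (1 - (-1/3))
S_9 = 22(1 - (-1/19683)) / (4/3)
S_9 = 108262/6561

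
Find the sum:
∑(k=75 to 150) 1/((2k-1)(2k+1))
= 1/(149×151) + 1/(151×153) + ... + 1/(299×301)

Partial fractions: 1/((2k-1)(2k+1)) = (1/2)[1/(2k-1) - 1/(2k+1)]
The series telescopes:
= (1/2)[1/149 - 1/301]
= 76/44849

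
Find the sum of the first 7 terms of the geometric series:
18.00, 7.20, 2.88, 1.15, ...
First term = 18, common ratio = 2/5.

Sₙ = a(1 - rⁿ) / (1 - r)
S_7 = 18(1 - (2/5)^7) / (1 - (2/5))
S_7 = 18(1 - (128/78125)) / (3/5)
S_7 = 467982/15625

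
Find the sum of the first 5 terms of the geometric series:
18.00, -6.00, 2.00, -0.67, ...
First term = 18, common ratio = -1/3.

Sₙ = a(1 - rⁿ) / (1 - r)
S_5 = 18(1 - (-1/3)^5) / (1 - (-1/3))
S_5 = 18(1 - (-1/243)) / (4/3)
S_5 = 122/9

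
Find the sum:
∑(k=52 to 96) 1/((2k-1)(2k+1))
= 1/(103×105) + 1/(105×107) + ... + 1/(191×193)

Partial fractions: 1/((2k-1)(2k+1)) = (1/2)[1/(2k-1) - 1/(2k+1)]
The series telescopes:
= (1/2)[1/103 - 1/193]
= 45/19879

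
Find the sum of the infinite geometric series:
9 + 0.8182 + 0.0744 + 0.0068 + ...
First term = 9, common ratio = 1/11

For |r| < 1, S = a / (1 - r)
S = 9 / (1 - (1/11))
S = 9 / (10/11)
S = 99/10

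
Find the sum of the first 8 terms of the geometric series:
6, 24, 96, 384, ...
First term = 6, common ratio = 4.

Sₙ = a(1 - rⁿ) / (1 - r)
S_8 = 6(1 - 4^8) / (1 - 4)
S_8 = 6(1 - 65536) / (-3)
S_8 = 131070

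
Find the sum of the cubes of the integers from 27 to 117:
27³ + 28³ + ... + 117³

Use ∑_{k=1}^{n} k³ = [n(n+1)/2]², then subtract the first 26 terms.
∑_{k=1}^{117} k³ = [117×118/2]² = 6903² = 47651409
∑_{k=1}^{26} k³ = [26×27/2]² = 351² = 123201
∑_{k=27}^{117} k³ = 47651409 - 123201 = 47528208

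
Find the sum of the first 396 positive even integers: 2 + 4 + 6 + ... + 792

Sum of first n even numbers = n(n+1)
= 396×397
= 157212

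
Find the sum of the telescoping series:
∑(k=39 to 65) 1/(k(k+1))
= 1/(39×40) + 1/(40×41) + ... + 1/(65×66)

Partial fractions: 1/(k(k+1)) = 1/k - 1/(k+1)
The series telescopes:
= (1/39 - 1/40) + (1/40 - 1/41) + ... + (1/65 - 1/66)
= 1/39 - 1/66
= 3/286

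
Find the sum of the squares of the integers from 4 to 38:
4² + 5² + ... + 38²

Use ∑_{k=1}^{n} k² = n(n+1)(2n+1)/6, then subtract the first 3 terms.
∑_{k=1}^{38} k² = 38×39×77/6 = 19019
∑_{k=1}^{3} k² = 3×4×7/6 = 14
∑_{k=4}^{38} k² = 19019 - 14 = 19005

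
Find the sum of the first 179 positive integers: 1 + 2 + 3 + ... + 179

Formula: ∑k = n(n+1)/2
= 179×180/2
= 32220/2
= 16110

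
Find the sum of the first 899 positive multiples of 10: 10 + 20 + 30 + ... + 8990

Factor out 10: = 10(1 + 2 + ... + 899) = 10 × n(n+1)/2
= 10 × 899×900/2
= 10 × 404550
= 4045500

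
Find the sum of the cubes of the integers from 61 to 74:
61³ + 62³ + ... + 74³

Use ∑_{k=1}^{n} k³ = [n(n+1)/2]², then subtract the first 60 terms.
∑_{k=1}^{74} k³ = [74×75/2]² = 2775² = 7700625
∑_{k=1}^{60} k³ = [60×61/2]² = 1830² = 3348900
∑_{k=61}^{74} k³ = 7700625 - 3348900 = 4351725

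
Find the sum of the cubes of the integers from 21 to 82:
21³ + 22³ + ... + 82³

Use ∑_{k=1}^{n} k³ = [n(n+1)/2]², then subtract the first 20 terms.
∑_{k=1}^{82} k³ = [82×83/2]² = 3403² = 11580409
∑_{k=1}^{20} k³ = [20×21/2]² = 210² = 44100
∑_{k=21}^{82} k³ = 11580409 - 44100 = 11536309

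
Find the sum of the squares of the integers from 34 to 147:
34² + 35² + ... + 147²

Use ∑_{k=1}^{n} k² = n(n+1)(2n+1)/6, then subtract the first 33 terms.
∑_{k=1}^{147} k² = 147×148×295/6 = 1069670
∑_{k=1}^{33} k² = 33×34×67/6 = 12529
∑_{k=34}^{147} k² = 1069670 - 12529 = 1057141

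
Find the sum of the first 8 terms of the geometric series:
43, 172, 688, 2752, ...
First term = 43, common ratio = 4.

Sₙ = a(1 - rⁿ) / (1 - r)
S_8 = 43(1 - 4^8) / (1 - 4)
S_8 = 43(1 - 65536) / (-3)
S_8 = 939335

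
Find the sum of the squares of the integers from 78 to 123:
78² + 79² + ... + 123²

Use ∑_{k=1}^{n} k² = n(n+1)(2n+1)/6, then subtract the first 77 terms.
∑_{k=1}^{123} k² = 123×124×247/6 = 627874
∑_{k=1}^{77} k² = 77×78×155/6 = 155155
∑_{k=78}^{123} k² = 627874 - 155155 = 472719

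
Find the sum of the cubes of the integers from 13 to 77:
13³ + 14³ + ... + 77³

Use ∑_{k=1}^{n} k³ = [n(n+1)/2]², then subtract the first 12 terms.
∑_{k=1}^{77} k³ = [77×78/2]² = 3003² = 9018009
∑_{k=1}^{12} k³ = [12×13/2]² = 78² = 6084
∑_{k=13}^{77} k³ = 9018009 - 6084 = 9011925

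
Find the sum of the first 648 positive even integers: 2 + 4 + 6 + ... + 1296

Sum of first n even numbers = n(n+1)
= 648×649
= 420552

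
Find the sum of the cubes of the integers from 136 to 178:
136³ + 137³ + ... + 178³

Use ∑_{k=1}^{n} k³ = [n(n+1)/2]², then subtract the first 135 terms.
∑_{k=1}^{178} k³ = [178×179/2]² = 15931² = 253796761
∑_{k=1}^{135} k³ = [135×136/2]² = 9180² = 84272400
∑_{k=136}^{178} k³ = 253796761 - 84272400 = 169524361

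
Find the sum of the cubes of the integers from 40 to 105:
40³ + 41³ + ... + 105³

Use ∑_{k=1}^{n} k³ = [n(n+1)/2]², then subtract the first 39 terms.
∑_{k=1}^{105} k³ = [105×106/2]² = 5565² = 30969225
∑_{k=1}^{39} k³ = [39×40/2]² = 780² = 608400
∑_{k=40}^{105} k³ = 30969225 - 608400 = 30360825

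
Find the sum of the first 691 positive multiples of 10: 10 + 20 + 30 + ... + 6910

Factor out 10: = 10(1 + 2 + ... + 691) = 10 × n(n+1)/2
= 10 × 691×692/2
= 10 × 239086
= 2390860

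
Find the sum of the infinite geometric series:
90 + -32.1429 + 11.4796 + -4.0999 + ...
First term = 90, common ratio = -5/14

For |r| < 1, S = a / (1 - r)
S = 90 / (1 - (-5/14))
S = 90 / (19/14)
S = 1260/19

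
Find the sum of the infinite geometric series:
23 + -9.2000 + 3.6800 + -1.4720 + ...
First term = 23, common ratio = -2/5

For |r| < 1, S = a / (1 - r)
S = 23 / (1 - (-2/5))
S = 23 / (7/5)
S = 115/7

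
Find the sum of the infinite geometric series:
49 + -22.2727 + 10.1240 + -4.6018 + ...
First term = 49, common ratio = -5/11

For |r| < 1, S = a / (1 - r)
S = 49 / (1 - (-5/11))
S = 49 / (16/11)
S = 539/16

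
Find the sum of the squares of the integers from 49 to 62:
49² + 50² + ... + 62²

Use ∑_{k=1}^{n} k² = n(n+1)(2n+1)/6, then subtract the first 48 terms.
∑_{k=1}^{62} k² = 62×63×125/6 = 81375
∑_{k=1}^{48} k² = 48×49×97/6 = 38024
∑_{k=49}^{62} k² = 81375 - 38024 = 43351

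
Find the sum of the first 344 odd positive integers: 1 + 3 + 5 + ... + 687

Sum of first n odd numbers = n²
= 344²
= 118336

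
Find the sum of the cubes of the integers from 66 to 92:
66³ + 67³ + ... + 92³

Use ∑_{k=1}^{n} k³ = [n(n+1)/2]², then subtract the first 65 terms.
∑_{k=1}^{92} k³ = [92×93/2]² = 4278² = 18301284
∑_{k=1}^{65} k³ = [65×66/2]² = 2145² = 4601025
∑_{k=66}^{92} k³ = 18301284 - 4601025 = 13700259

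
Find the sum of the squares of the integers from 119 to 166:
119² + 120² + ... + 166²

Use ∑_{k=1}^{n} k² = n(n+1)(2n+1)/6, then subtract the first 118 terms.
∑_{k=1}^{166} k² = 166×167×333/6 = 1538571
∑_{k=1}^{118} k² = 118×119×237/6 = 554659
∑_{k=119}^{166} k² = 1538571 - 554659 = 983912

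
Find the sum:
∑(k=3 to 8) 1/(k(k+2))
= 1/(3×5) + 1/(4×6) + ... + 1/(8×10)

Partial fractions: 1/(k(k+2)) = (1/2)[1/k - 1/(k+2)]
Telescoping leaves the first two and last two terms:
= (1/2)[1/3 + 1/4 - 1/9 - 1/10]
= 67/360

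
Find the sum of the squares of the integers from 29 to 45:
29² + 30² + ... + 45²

Use ∑_{k=1}^{n} k² = n(n+1)(2n+1)/6, then subtract the first 28 terms.
∑_{k=1}^{45} k² = 45×46×91/6 = 31395
∑_{k=1}^{28} k² = 28×29×57/6 = 7714
∑_{k=29}^{45} k² = 31395 - 7714 = 23681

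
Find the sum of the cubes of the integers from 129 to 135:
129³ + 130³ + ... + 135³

Use ∑_{k=1}^{n} k³ = [n(n+1)/2]², then subtract the first 128 terms.
∑_{k=1}^{135} k³ = [135×136/2]² = 9180² = 84272400
∑_{k=1}^{128} k³ = [128×129/2]² = 8256² = 68161536
∑_{k=129}^{135} k³ = 84272400 - 68161536 = 16110864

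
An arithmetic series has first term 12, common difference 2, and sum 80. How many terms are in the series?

Using S = n/2 × [2a + (n-1)d]
80 = n/2 × [2(12) + (n-1)(2)]
80 = n/2 × [24 + 2n - 2]
160 = n × [22 + 2n]
2n² + (22)n - 160 = 0
Discriminant: Δ = (22)² - 4(2)(-160) = 484 + 1280 = 1764
√Δ = 42
n = [-(22) + √Δ] / (2·2) = (-22 + 42) / 4 = 20 / 4 = 5
(The negative root is discarded since n must be a positive integer.)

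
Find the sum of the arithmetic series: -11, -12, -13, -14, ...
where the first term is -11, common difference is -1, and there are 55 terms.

Sₙ = n/2 × (first + last)
Last term = a + (n-1)d = -11 + (55-1)×(-1) = -65
S_55 = 55/2 × (-11 + (-65))
S_55 = 55/2 × (-76) = -2090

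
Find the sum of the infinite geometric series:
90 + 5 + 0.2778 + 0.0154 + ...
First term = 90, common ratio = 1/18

For |r| < 1, S = a / (1 - r)
S = 90 / (1 - (1/18))
S = 90 / (17/18)
S = 1620/17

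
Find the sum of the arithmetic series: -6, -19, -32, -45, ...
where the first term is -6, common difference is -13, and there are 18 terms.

Sₙ = n/2 × (first + last)
Last term = a + (n-1)d = -6 + (18-1)×(-13) = -227
S_18 = 18/2 × (-6 + (-227))
S_18 = 18/2 × (-233) = -2097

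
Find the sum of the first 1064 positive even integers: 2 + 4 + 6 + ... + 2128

Sum of first n even numbers = n(n+1)
= 1064×1065
= 1133160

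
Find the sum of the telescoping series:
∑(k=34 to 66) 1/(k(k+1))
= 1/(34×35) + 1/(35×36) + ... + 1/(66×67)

Partial fractions: 1/(k(k+1)) = 1/k - 1/(k+1)
The series telescopes:
= (1/34 - 1/35) + (1/35 - 1/36) + ... + (1/66 - 1/67)
= 1/34 - 1/67
= 33/2278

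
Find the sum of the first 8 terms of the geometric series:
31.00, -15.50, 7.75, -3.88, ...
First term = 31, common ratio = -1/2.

Sₙ = a(1 - rⁿ) / (1 - r)
S_8 = 31(1 - (-1/2)^8) / (1 - (-1/2))
S_8 = 31(1 - (1/256)) / (3/2)
S_8 = 2635/128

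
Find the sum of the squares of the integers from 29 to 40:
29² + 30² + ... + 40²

Use ∑_{k=1}^{n} k² = n(n+1)(2n+1)/6, then subtract the first 28 terms.
∑_{k=1}^{40} k² = 40×41×81/6 = 22140
∑_{k=1}^{28} k² = 28×29×57/6 = 7714
∑_{k=29}^{40} k² = 22140 - 7714 = 14426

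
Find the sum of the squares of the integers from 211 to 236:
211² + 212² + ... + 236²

Use ∑_{k=1}^{n} k² = n(n+1)(2n+1)/6, then subtract the first 210 terms.
∑_{k=1}^{236} k² = 236×237×473/6 = 4409306
∑_{k=1}^{210} k² = 210×211×421/6 = 3109085
∑_{k=211}^{236} k² = 4409306 - 3109085 = 1300221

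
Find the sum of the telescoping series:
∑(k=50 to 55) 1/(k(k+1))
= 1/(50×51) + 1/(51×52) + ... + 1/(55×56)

Partial fractions: 1/(k(k+1)) = 1/k - 1/(k+1)
The series telescopes:
= (1/50 - 1/51) + (1/51 - 1/52) + ... + (1/55 - 1/56)
= 1/50 - 1/56
= 3/1400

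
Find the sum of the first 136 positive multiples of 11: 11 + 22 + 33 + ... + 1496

Factor out 11: = 11(1 + 2 + ... + 136) = 11 × n(n+1)/2
= 11 × 136×137/2
= 11 × 9316
= 102476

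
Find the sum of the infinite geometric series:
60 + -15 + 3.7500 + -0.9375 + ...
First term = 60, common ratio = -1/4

For |r| < 1, S = a / (1 - r)
S = 60 / (1 - (-1/4))
S = 60 / (5/4)
S = 48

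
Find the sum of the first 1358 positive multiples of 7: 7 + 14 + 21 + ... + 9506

Factor out 7: = 7(1 + 2 + ... + 1358) = 7 × n(n+1)/2
= 7 × 1358×1359/2
= 7 × 922761
= 6459327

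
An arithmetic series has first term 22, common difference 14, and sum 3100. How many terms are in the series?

Using S = n/2 × [2a + (n-1)d]
3100 = n/2 × [2(22) + (n-1)(14)]
3100 = n/2 × [44 + 14n - 14]
6200 = n × [30 + 14n]
14n² + (30)n - 6200 = 0
Discriminant: Δ = (30)² - 4(14)(-6200) = 900 + 347200 = 348100
√Δ = 590
n = [-(30) + √Δ] / (2·14) = (-30 + 590) / 28 = 560 / 28 = 20
(The negative root is discarded since n must be a positive integer.)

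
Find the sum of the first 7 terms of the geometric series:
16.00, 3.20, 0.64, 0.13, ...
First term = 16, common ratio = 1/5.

Sₙ = a(1 - rⁿ) / (1 - r)
S_7 = 16(1 - (1/5)^7) / (1 - (1/5))
S_7 = 16(1 - (1/78125)) / (4/5)
S_7 = 312496/15625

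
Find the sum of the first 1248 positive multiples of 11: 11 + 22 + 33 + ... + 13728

Factor out 11: = 11(1 + 2 + ... + 1248) = 11 × n(n+1)/2
= 11 × 1248×1249/2
= 11 × 779376
= 8573136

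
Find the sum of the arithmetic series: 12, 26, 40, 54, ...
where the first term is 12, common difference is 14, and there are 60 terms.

Sₙ = n/2 × (first + last)
Last term = a + (n-1)d = 12 + (60-1)×14 = 838
S_60 = 60/2 × (12 + 838)
S_60 = 60/2 × 850 = 25500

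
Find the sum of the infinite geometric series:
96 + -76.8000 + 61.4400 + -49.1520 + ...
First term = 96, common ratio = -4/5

For |r| < 1, S = a / (1 - r)
S = 96 / (1 - (-4/5))
S = 96 / (9/5)
S = 160/3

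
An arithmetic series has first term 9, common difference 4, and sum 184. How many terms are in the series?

Using S = n/2 × [2a + (n-1)d]
184 = n/2 × [2(9) + (n-1)(4)]
184 = n/2 × [18 + 4n - 4]
368 = n × [14 + 4n]
4n² + (14)n - 368 = 0
Discriminant: Δ = (14)² - 4(4)(-368) = 196 + 5888 = 6084
√Δ = 78
n = [-(14) + √Δ] / (2·4) = (-14 + 78) / 8 = 64 / 8 = 8
(The negative root is discarded since n must be a positive integer.)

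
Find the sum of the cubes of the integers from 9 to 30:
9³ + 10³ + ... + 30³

Use ∑_{k=1}^{n} k³ = [n(n+1)/2]², then subtract the first 8 terms.
∑_{k=1}^{30} k³ = [30×31/2]² = 465² = 216225
∑_{k=1}^{8} k³ = [8×9/2]² = 36² = 1296
∑_{k=9}^{30} k³ = 216225 - 1296 = 214929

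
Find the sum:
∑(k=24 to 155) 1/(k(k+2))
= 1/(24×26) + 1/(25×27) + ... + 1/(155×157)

Partial fractions: 1/(k(k+2)) = (1/2)[1/k - 1/(k+2)]
Telescoping leaves the first two and last two terms:
= (1/2)[1/24 + 1/25 - 1/156 - 1/157]
= 84359/2449200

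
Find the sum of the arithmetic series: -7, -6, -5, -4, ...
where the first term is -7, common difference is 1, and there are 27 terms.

Sₙ = n/2 × (first + last)
Last term = a + (n-1)d = -7 + (27-1)×1 = 19
S_27 = 27/2 × (-7 + 19)
S_27 = 27/2 × 12 = 162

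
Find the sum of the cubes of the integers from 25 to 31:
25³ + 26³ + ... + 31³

Use ∑_{k=1}^{n} k³ = [n(n+1)/2]², then subtract the first 24 terms.
∑_{k=1}^{31} k³ = [31×32/2]² = 496² = 246016
∑_{k=1}^{24} k³ = [24×25/2]² = 300² = 90000
∑_{k=25}^{31} k³ = 246016 - 90000 = 156016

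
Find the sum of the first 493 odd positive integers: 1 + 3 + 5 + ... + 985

Sum of first n odd numbers = n²
= 493²
= 243049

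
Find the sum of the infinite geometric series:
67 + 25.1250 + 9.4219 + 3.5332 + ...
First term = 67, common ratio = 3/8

For |r| < 1, S = a / (1 - r)
S = 67 / (1 - (3/8))
S = 67 / (5/8)
S = 536/5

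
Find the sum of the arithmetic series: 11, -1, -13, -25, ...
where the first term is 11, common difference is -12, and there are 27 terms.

Sₙ = n/2 × (first + last)
Last term = a + (n-1)d = 11 + (27-1)×(-12) = -301
S_27 = 27/2 × (11 + (-301))
S_27 = 27/2 × (-290) = -3915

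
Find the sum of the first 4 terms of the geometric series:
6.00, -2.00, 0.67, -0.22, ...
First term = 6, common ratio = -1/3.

Sₙ = a(1 - rⁿ) / (1 - r)
S_4 = 6(1 - (-1/3)^4) / (1 - (-1/3))
S_4 = 6(1 - (1/81)) / (4/3)
S_4 = 40/9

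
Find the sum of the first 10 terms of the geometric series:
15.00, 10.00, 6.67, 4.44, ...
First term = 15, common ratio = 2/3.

Sₙ = a(1 - rⁿ) / (1 - r)
S_10 = 15(1 - (2/3)^10) / (1 - (2/3))
S_10 = 15(1 - (1024/59049)) / (1/3)
S_10 = 290125/6561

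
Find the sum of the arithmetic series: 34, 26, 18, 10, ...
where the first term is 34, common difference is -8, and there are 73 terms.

Sₙ = n/2 × (first + last)
Last term = a + (n-1)d = 34 + (73-1)×(-8) = -542
S_73 = 73/2 × (34 + (-542))
S_73 = 73/2 × (-508) = -18542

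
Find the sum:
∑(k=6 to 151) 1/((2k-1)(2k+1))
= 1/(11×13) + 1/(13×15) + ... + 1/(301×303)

Partial fractions: 1/((2k-1)(2k+1)) = (1/2)[1/(2k-1) - 1/(2k+1)]
The series telescopes:
= (1/2)[1/11 - 1/303]
= 146/3333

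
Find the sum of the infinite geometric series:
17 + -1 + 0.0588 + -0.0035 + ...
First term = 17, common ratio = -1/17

For |r| < 1, S = a / (1 - r)
S = 17 / (1 - (-1/17))
S = 17 / (18/17)
S = 289/18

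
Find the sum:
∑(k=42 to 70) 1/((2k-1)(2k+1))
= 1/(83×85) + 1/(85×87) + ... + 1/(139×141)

Partial fractions: 1/((2k-1)(2k+1)) = (1/2)[1/(2k-1) - 1/(2k+1)]
The series telescopes:
= (1/2)[1/83 - 1/141]
= 29/11703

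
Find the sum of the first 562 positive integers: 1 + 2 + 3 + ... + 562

Formula: ∑k = n(n+1)/2
= 562×563/2
= 316406/2
= 158203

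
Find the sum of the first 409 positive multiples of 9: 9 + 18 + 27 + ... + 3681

Factor out 9: = 9(1 + 2 + ... + 409) = 9 × n(n+1)/2
= 9 × 409×410/2
= 9 × 83845
= 754605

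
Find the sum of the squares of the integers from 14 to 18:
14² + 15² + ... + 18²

Use ∑_{k=1}^{n} k² = n(n+1)(2n+1)/6, then subtract the first 13 terms.
∑_{k=1}^{18} k² = 18×19×37/6 = 2109
∑_{k=1}^{13} k² = 13×14×27/6 = 819
∑_{k=14}^{18} k² = 2109 - 819 = 1290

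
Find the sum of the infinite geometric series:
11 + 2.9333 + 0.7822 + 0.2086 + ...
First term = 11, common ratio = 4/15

For |r| < 1, S = a / (1 - r)
S = 11 / (1 - (4/15))
S = 11 / (11/15)
S = 15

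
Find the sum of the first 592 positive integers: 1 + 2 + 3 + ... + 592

Formula: ∑k = n(n+1)/2
= 592×593/2
= 351056/2
= 175528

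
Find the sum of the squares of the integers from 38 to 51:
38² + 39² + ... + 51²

Use ∑_{k=1}^{n} k² = n(n+1)(2n+1)/6, then subtract the first 37 terms.
∑_{k=1}^{51} k² = 51×52×103/6 = 45526
∑_{k=1}^{37} k² = 37×38×75/6 = 17575
∑_{k=38}^{51} k² = 45526 - 17575 = 27951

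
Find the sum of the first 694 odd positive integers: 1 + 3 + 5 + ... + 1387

Sum of first n odd numbers = n²
= 694²
= 481636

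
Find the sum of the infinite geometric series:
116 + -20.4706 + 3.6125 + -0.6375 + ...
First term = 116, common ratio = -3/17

For |r| < 1, S = a / (1 - r)
S = 116 / (1 - (-3/17))
S = 116 / (20/17)
S = 493/5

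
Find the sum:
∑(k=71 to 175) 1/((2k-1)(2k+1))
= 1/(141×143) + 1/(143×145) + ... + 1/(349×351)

Partial fractions: 1/((2k-1)(2k+1)) = (1/2)[1/(2k-1) - 1/(2k+1)]
The series telescopes:
= (1/2)[1/141 - 1/351]
= 35/16497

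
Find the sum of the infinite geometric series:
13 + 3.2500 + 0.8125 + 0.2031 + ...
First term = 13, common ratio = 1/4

For |r| < 1, S = a / (1 - r)
S = 13 / (1 - (1/4))
S = 13 / (3/4)
S = 52/3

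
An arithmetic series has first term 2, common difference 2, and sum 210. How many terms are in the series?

Using S = n/2 × [2a + (n-1)d]
210 = n/2 × [2(2) + (n-1)(2)]
210 = n/2 × [4 + 2n - 2]
420 = n × [2 + 2n]
2n² + (2)n - 420 = 0
Discriminant: Δ = (2)² - 4(2)(-420) = 4 + 3360 = 3364
√Δ = 58
n = [-(2) + √Δ] / (2·2) = (-2 + 58) / 4 = 56 / 4 = 14
(The negative root is discarded since n must be a positive integer.)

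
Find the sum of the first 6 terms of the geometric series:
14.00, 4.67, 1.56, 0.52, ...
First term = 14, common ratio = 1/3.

Sₙ = a(1 - rⁿ) / (1 - r)
S_6 = 14(1 - (1/3)^6) / (1 - (1/3))
S_6 = 14(1 - (1/729)) / (2/3)
S_6 = 5096/243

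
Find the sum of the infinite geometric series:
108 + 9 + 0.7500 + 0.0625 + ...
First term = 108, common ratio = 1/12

For |r| < 1, S = a / (1 - r)
S = 108 / (1 - (1/12))
S = 108 / (11/12)
S = 1296/11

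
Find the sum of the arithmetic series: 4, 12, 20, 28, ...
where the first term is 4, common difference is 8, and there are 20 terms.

Sₙ = n/2 × (first + last)
Last term = a + (n-1)d = 4 + (20-1)×8 = 156
S_20 = 20/2 × (4 + 156)
S_20 = 20/2 × 160 = 1600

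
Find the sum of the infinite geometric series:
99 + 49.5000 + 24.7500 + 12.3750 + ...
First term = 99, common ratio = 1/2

For |r| < 1, S = a / (1 - r)
S = 99 / (1 - (1/2))
S = 99 / (1/2)
S = 198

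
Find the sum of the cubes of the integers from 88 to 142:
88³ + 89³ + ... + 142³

Use ∑_{k=1}^{n} k³ = [n(n+1)/2]², then subtract the first 87 terms.
∑_{k=1}^{142} k³ = [142×143/2]² = 10153² = 103083409
∑_{k=1}^{87} k³ = [87×88/2]² = 3828² = 14653584
∑_{k=88}^{142} k³ = 103083409 - 14653584 = 88429825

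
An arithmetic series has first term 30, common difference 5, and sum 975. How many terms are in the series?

Using S = n/2 × [2a + (n-1)d]
975 = n/2 × [2(30) + (n-1)(5)]
975 = n/2 × [60 + 5n - 5]
1950 = n × [55 + 5n]
5n² + (55)n - 1950 = 0
Discriminant: Δ = (55)² - 4(5)(-1950) = 3025 + 39000 = 42025
√Δ = 205
n = [-(55) + √Δ] / (2·5) = (-55 + 205) / 10 = 150 / 10 = 15
(The negative root is discarded since n must be a positive integer.)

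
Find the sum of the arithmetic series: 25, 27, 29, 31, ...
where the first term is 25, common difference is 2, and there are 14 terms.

Sₙ = n/2 × (first + last)
Last term = a + (n-1)d = 25 + (14-1)×2 = 51
S_14 = 14/2 × (25 + 51)
S_14 = 14/2 × 76 = 532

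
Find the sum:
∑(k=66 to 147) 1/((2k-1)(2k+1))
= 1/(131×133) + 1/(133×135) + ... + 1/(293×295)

Partial fractions: 1/((2k-1)(2k+1)) = (1/2)[1/(2k-1) - 1/(2k+1)]
The series telescopes:
= (1/2)[1/131 - 1/295]
= 82/38645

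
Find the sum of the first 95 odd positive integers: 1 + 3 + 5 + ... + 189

Sum of first n odd numbers = n²
= 95²
= 9025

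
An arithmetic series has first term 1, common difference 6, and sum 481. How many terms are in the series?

Using S = n/2 × [2a + (n-1)d]
481 = n/2 × [2(1) + (n-1)(6)]
481 = n/2 × [2 + 6n - 6]
962 = n × [-4 + 6n]
6n² + (-4)n - 962 = 0
Discriminant: Δ = (-4)² - 4(6)(-962) = 16 + 23088 = 23104
√Δ = 152
n = [-(-4) + √Δ] / (2·6) = (4 + 152) / 12 = 156 / 12 = 13
(The negative root is discarded since n must be a positive integer.)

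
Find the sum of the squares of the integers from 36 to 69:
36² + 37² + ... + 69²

Use ∑_{k=1}^{n} k² = n(n+1)(2n+1)/6, then subtract the first 35 terms.
∑_{k=1}^{69} k² = 69×70×139/6 = 111895
∑_{k=1}^{35} k² = 35×36×71/6 = 14910
∑_{k=36}^{69} k² = 111895 - 14910 = 96985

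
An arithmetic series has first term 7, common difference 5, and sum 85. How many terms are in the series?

Using S = n/2 × [2a + (n-1)d]
85 = n/2 × [2(7) + (n-1)(5)]
85 = n/2 × [14 + 5n - 5]
170 = n × [9 + 5n]
5n² + (9)n - 170 = 0
Discriminant: Δ = (9)² - 4(5)(-170) = 81 + 3400 = 3481
√Δ = 59
n = [-(9) + √Δ] / (2·5) = (-9 + 59) / 10 = 50 / 10 = 5
(The negative root is discarded since n must be a positive integer.)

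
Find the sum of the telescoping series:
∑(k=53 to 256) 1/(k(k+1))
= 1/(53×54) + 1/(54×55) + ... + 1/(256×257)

Partial fractions: 1/(k(k+1)) = 1/k - 1/(k+1)
The series telescopes:
= (1/53 - 1/54) + (1/54 - 1/55) + ... + (1/256 - 1/257)
= 1/53 - 1/257
= 204/13621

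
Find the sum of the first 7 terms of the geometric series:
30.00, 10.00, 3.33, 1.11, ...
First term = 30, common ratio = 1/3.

Sₙ = a(1 - rⁿ) / (1 - r)
S_7 = 30(1 - (1/3)^7) / (1 - (1/3))
S_7 = 30(1 - (1/2187)) / (2/3)
S_7 = 10930/243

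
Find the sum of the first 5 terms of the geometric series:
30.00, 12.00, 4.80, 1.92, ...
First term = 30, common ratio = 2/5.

Sₙ = a(1 - rⁿ) / (1 - r)
S_5 = 30(1 - (2/5)^5) / (1 - (2/5))
S_5 = 30(1 - (32/3125)) / (3/5)
S_5 = 6186/125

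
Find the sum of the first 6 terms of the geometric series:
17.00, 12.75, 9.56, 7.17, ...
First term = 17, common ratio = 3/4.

Sₙ = a(1 - rⁿ) / (1 - r)
S_6 = 17(1 - (3/4)^6) / (1 - (3/4))
S_6 = 17(1 - (729/4096)) / (1/4)
S_6 = 57239/1024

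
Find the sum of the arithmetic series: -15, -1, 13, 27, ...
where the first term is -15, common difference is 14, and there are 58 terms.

Sₙ = n/2 × (first + last)
Last term = a + (n-1)d = -15 + (58-1)×14 = 783
S_58 = 58/2 × (-15 + 783)
S_58 = 58/2 × 768 = 22272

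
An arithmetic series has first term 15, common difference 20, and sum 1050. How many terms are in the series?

Using S = n/2 × [2a + (n-1)d]
1050 = n/2 × [2(15) + (n-1)(20)]
1050 = n/2 × [30 + 20n - 20]
2100 = n × [10 + 20n]
20n² + (10)n - 2100 = 0
Discriminant: Δ = (10)² - 4(20)(-2100) = 100 + 168000 = 168100
√Δ = 410
n = [-(10) + √Δ] / (2·20) = (-10 + 410) / 40 = 400 / 40 = 10
(The negative root is discarded since n must be a positive integer.)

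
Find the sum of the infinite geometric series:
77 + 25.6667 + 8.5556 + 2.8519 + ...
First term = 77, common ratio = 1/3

For |r| < 1, S = a / (1 - r)
S = 77 / (1 - (1/3))
S = 77 / (2/3)
S = 231/2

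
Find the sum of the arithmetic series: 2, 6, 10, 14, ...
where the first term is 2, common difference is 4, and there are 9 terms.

Sₙ = n/2 × (first + last)
Last term = a + (n-1)d = 2 + (9-1)×4 = 34
S_9 = 9/2 × (2 + 34)
S_9 = 9/2 × 36 = 162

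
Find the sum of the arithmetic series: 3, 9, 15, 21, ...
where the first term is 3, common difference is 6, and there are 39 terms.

Sₙ = n/2 × (first + last)
Last term = a + (n-1)d = 3 + (39-1)×6 = 231
S_39 = 39/2 × (3 + 231)
S_39 = 39/2 × 234 = 4563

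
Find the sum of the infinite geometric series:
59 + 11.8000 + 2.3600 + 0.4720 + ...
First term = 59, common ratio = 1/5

For |r| < 1, S = a / (1 - r)
S = 59 / (1 - (1/5))
S = 59 / (4/5)
S = 295/4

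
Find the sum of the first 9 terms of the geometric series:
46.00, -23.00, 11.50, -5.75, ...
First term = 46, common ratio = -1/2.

Sₙ = a(1 - rⁿ) / (1 - r)
S_9 = 46(1 - (-1/2)^9) / (1 - (-1/2))
S_9 = 46(1 - (-1/512)) / (3/2)
S_9 = 3933/128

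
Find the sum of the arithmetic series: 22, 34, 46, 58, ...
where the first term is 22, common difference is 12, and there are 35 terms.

Sₙ = n/2 × (first + last)
Last term = a + (n-1)d = 22 + (35-1)×12 = 430
S_35 = 35/2 × (22 + 430)
S_35 = 35/2 × 452 = 7910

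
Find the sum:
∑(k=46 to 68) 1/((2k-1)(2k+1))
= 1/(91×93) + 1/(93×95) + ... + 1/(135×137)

Partial fractions: 1/((2k-1)(2k+1)) = (1/2)[1/(2k-1) - 1/(2k+1)]
The series telescopes:
= (1/2)[1/91 - 1/137]
= 23/12467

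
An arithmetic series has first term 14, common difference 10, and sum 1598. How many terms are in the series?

Using S = n/2 × [2a + (n-1)d]
1598 = n/2 × [2(14) + (n-1)(10)]
1598 = n/2 × [28 + 10n - 10]
3196 = n × [18 + 10n]
10n² + (18)n - 3196 = 0
Discriminant: Δ = (18)² - 4(10)(-3196) = 324 + 127840 = 128164
√Δ = 358
n = [-(18) + √Δ] / (2·10) = (-18 + 358) / 20 = 340 / 20 = 17
(The negative root is discarded since n must be a positive integer.)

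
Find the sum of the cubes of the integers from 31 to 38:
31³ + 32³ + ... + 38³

Use ∑_{k=1}^{n} k³ = [n(n+1)/2]², then subtract the first 30 terms.
∑_{k=1}^{38} k³ = [38×39/2]² = 741² = 549081
∑_{k=1}^{30} k³ = [30×31/2]² = 465² = 216225
∑_{k=31}^{38} k³ = 549081 - 216225 = 332856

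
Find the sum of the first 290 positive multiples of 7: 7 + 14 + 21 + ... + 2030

Factor out 7: = 7(1 + 2 + ... + 290) = 7 × n(n+1)/2
= 7 × 290×291/2
= 7 × 42195
= 295365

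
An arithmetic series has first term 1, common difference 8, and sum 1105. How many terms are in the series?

Using S = n/2 × [2a + (n-1)d]
1105 = n/2 × [2(1) + (n-1)(8)]
1105 = n/2 × [2 + 8n - 8]
2210 = n × [-6 + 8n]
8n² + (-6)n - 2210 = 0
Discriminant: Δ = (-6)² - 4(8)(-2210) = 36 + 70720 = 70756
√Δ = 266
n = [-(-6) + √Δ] / (2·8) = (6 + 266) / 16 = 272 / 16 = 17
(The negative root is discarded since n must be a positive integer.)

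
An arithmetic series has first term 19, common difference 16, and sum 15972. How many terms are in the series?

Using S = n/2 × [2a + (n-1)d]
15972 = n/2 × [2(19) + (n-1)(16)]
15972 = n/2 × [38 + 16n - 16]
31944 = n × [22 + 16n]
16n² + (22)n - 31944 = 0
Discriminant: Δ = (22)² - 4(16)(-31944) = 484 + 2044416 = 2044900
√Δ = 1430
n = [-(22) + √Δ] / (2·16) = (-22 + 1430) / 32 = 1408 / 32 = 44
(The negative root is discarded since n must be a positive integer.)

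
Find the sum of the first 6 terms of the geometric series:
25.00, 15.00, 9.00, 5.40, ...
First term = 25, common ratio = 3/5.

Sₙ = a(1 - rⁿ) / (1 - r)
S_6 = 25(1 - (3/5)^6) / (1 - (3/5))
S_6 = 25(1 - (729/15625)) / (2/5)
S_6 = 7448/125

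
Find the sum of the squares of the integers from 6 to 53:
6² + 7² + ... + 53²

Use ∑_{k=1}^{n} k² = n(n+1)(2n+1)/6, then subtract the first 5 terms.
∑_{k=1}^{53} k² = 53×54×107/6 = 51039
∑_{k=1}^{5} k² = 5×6×11/6 = 55
∑_{k=6}^{53} k² = 51039 - 55 = 50984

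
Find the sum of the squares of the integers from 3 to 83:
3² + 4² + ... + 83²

Use ∑_{k=1}^{n} k² = n(n+1)(2n+1)/6, then subtract the first 2 terms.
∑_{k=1}^{83} k² = 83×84×167/6 = 194054
∑_{k=1}^{2} k² = 2×3×5/6 = 5
∑_{k=3}^{83} k² = 194054 - 5 = 194049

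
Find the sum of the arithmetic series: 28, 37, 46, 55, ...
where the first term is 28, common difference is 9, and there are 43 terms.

Sₙ = n/2 × (first + last)
Last term = a + (n-1)d = 28 + (43-1)×9 = 406
S_43 = 43/2 × (28 + 406)
S_43 = 43/2 × 434 = 9331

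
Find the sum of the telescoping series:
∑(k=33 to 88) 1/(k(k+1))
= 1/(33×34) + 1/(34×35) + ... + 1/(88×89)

Partial fractions: 1/(k(k+1)) = 1/k - 1/(k+1)
The series telescopes:
= (1/33 - 1/34) + (1/34 - 1/35) + ... + (1/88 - 1/89)
= 1/33 - 1/89
= 56/2937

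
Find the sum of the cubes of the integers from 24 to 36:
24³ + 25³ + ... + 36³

Use ∑_{k=1}^{n} k³ = [n(n+1)/2]², then subtract the first 23 terms.
∑_{k=1}^{36} k³ = [36×37/2]² = 666² = 443556
∑_{k=1}^{23} k³ = [23×24/2]² = 276² = 76176
∑_{k=24}^{36} k³ = 443556 - 76176 = 367380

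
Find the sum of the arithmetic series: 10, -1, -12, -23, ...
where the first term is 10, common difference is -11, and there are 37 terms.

Sₙ = n/2 × (first + last)
Last term = a + (n-1)d = 10 + (37-1)×(-11) = -386
S_37 = 37/2 × (10 + (-386))
S_37 = 37/2 × (-376) = -6956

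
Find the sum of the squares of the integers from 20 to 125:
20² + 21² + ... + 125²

Use ∑_{k=1}^{n} k² = n(n+1)(2n+1)/6, then subtract the first 19 terms.
∑_{k=1}^{125} k² = 125×126×251/6 = 658875
∑_{k=1}^{19} k² = 19×20×39/6 = 2470
∑_{k=20}^{125} k² = 658875 - 2470 = 656405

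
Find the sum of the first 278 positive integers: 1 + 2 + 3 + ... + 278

Formula: ∑k = n(n+1)/2
= 278×279/2
= 77562/2
= 38781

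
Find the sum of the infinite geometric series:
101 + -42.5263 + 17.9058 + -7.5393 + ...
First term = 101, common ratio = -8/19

For |r| < 1, S = a / (1 - r)
S = 101 / (1 - (-8/19))
S = 101 / (27/19)
S = 1919/27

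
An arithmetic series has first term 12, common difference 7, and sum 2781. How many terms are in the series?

Using S = n/2 × [2a + (n-1)d]
2781 = n/2 × [2(12) + (n-1)(7)]
2781 = n/2 × [24 + 7n - 7]
5562 = n × [17 + 7n]
7n² + (17)n - 5562 = 0
Discriminant: Δ = (17)² - 4(7)(-5562) = 289 + 155736 = 156025
√Δ = 395
n = [-(17) + √Δ] / (2·7) = (-17 + 395) / 14 = 378 / 14 = 27
(The negative root is discarded since n must be a positive integer.)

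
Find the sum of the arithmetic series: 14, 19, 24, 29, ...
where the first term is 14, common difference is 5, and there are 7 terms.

Sₙ = n/2 × (first + last)
Last term = a + (n-1)d = 14 + (7-1)×5 = 44
S_7 = 7/2 × (14 + 44)
S_7 = 7/2 × 58 = 203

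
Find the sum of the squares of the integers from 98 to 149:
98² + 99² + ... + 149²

Use ∑_{k=1}^{n} k² = n(n+1)(2n+1)/6, then subtract the first 97 terms.
∑_{k=1}^{149} k² = 149×150×299/6 = 1113775
∑_{k=1}^{97} k² = 97×98×195/6 = 308945
∑_{k=98}^{149} k² = 1113775 - 308945 = 804830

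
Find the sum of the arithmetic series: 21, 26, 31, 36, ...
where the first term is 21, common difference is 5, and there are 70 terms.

Sₙ = n/2 × (first + last)
Last term = a + (n-1)d = 21 + (70-1)×5 = 366
S_70 = 70/2 × (21 + 366)
S_70 = 70/2 × 387 = 13545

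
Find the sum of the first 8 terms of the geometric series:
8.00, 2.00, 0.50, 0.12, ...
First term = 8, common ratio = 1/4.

Sₙ = a(1 - rⁿ) / (1 - r)
S_8 = 8(1 - (1/4)^8) / (1 - (1/4))
S_8 = 8(1 - (1/65536)) / (3/4)
S_8 = 21845/2048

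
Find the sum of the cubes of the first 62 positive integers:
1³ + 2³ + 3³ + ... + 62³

Formula: ∑k³ = [n(n+1)/2]²
= [62×63/2]²
= 1953²
= 3814209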